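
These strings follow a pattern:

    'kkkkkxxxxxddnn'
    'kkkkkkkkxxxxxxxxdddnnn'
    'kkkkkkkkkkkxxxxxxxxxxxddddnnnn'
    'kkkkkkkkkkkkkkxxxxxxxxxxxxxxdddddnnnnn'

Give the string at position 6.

kkkkkkkkkkkkkkkkkkkkxxxxxxxxxxxxxxxxxxxxdddddddnnnnnnn

Reading off run lengths: k runs 5, 8, 11, 14; x runs 5, 8, 11, 14; d runs 2, 3, 4, 5; n runs 2, 3, 4, 5 — each is linear in n (n = 1, 2, …).
At n = 6 the blocks have lengths 20, 20, 7, 7.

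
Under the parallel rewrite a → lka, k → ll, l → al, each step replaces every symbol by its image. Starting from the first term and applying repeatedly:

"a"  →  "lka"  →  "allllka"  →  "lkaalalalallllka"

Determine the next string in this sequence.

allllkalkaallkaallkaallkaalalalallllka

Applying the rule to each of the 16 symbols of lkaalalalallllka gives the pieces al ll lka lka al lka al lka al lka al al al al ll lka, which concatenate to the answer.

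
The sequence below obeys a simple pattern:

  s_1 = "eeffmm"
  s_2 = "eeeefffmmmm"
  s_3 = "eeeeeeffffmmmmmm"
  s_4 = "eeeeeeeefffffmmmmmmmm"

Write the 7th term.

Term n consists of 2n-2 e's, followed by n f's, followed by 2n-2 m's, where the shown terms are n = 2, 3, 4, 5.
For term 7, n = 8, so the run lengths are 14, 8, 14.

eeeeeeeeeeeeeeffffffffmmmmmmmmmmmmmm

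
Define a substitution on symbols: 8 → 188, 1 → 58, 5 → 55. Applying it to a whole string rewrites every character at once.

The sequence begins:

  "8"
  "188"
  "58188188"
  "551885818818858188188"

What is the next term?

Rewriting the 21 symbols of 551885818818858188188 one by one yields 55 55 58 188 188 55 188 58 188 188 58 188 188 55 188 58 188 188 58 188 188; concatenated:

555558188188551885818818858188188551885818818858188188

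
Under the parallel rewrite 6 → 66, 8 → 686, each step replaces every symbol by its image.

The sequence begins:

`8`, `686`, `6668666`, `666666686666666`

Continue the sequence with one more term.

6666666666666668666666666666666

Replace each of the 15 characters of 666666686666666 in place — 66 66 66 66 66 66 66 686 66 66 66 66 66 66 66 — and concatenate.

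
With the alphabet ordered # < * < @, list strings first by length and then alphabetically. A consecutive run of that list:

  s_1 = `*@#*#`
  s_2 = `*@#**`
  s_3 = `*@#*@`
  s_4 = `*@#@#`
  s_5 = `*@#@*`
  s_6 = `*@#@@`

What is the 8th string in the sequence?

Stepping forward 2 times from *@#@@: *@#@@ → *@*##, then the target.

*@*#*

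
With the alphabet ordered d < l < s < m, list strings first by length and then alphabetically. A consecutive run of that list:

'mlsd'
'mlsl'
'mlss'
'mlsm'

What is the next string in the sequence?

Treat mlsm as a base-4 numeral over the given alphabet and add one, carrying through any trailing m's.

mlmd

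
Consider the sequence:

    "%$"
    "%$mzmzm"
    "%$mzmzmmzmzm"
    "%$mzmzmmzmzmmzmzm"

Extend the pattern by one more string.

The strings grow by a fixed suffix mzmzm each time.
So the next term is %$mzmzmmzmzmmzmzm·mzmzm.

%$mzmzmmzmzmmzmzmmzmzm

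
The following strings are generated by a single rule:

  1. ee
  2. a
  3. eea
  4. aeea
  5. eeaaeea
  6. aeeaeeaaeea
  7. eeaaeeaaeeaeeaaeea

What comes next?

This is a Fibonacci-style word recurrence s(k) = s(k−2)·s(k−1): e.g. ee·a = eea.
So term 8 is aeeaeeaaeea·eeaaeeaaeeaeeaaeea.

aeeaeeaaeeaeeaaeeaaeeaeeaaeea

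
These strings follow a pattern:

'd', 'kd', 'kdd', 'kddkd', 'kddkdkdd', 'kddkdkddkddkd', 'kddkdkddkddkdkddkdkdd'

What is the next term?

From term 3 onward, concatenate the last term with the second-to-last: kd·d = kdd, kdd·kd = kddkd, …
So term 8 is kddkdkddkddkdkddkdkdd·kddkdkddkddkd.

kddkdkddkddkdkddkdkddkddkdkddkddkd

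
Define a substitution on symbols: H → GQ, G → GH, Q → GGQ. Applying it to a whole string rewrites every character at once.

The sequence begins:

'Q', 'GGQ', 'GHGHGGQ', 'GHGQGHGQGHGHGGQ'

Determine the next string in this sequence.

Rewriting the 15 symbols of GHGQGHGQGHGHGGQ one by one yields GH GQ GH GGQ GH GQ GH GGQ GH GQ GH GQ GH GH GGQ; concatenated:

GHGQGHGGQGHGQGHGGQGHGQGHGQGHGHGGQ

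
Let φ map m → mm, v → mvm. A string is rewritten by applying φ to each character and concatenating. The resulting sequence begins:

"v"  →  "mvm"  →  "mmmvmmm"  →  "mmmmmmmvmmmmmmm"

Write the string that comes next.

Rewriting the 15 symbols of mmmmmmmvmmmmmmm one by one yields mm mm mm mm mm mm mm mvm mm mm mm mm mm mm mm; concatenated:

mmmmmmmmmmmmmmmvmmmmmmmmmmmmmmm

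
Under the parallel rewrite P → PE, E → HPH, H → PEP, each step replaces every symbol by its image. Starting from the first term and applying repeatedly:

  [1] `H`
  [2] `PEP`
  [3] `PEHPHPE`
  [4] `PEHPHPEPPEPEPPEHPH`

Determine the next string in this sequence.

Applying the rule to each of the 18 symbols of PEHPHPEPPEPEPPEHPH gives the pieces PE HPH PEP PE PEP PE HPH PE PE HPH PE HPH PE PE HPH PEP PE PEP, which concatenate to the answer.

PEHPHPEPPEPEPPEHPHPEPEHPHPEHPHPEPEHPHPEPPEPEP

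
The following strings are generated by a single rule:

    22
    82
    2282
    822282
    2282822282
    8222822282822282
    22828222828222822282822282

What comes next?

822282228282228222828222828222822282822282

Each term (from the third on) is the two preceding terms concatenated in order: term 3 = 22·82 = 2282.
So term 8 is 8222822282822282·22828222828222822282822282.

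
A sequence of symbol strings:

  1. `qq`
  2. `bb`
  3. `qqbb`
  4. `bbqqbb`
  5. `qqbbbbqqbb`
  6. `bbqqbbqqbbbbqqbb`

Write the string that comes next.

This is a Fibonacci-style word recurrence s(k) = s(k−2)·s(k−1): e.g. qq·bb = qqbb.
The next term joins qqbbbbqqbb and bbqqbbqqbbbbqqbb.

qqbbbbqqbbbbqqbbqqbbbbqqbb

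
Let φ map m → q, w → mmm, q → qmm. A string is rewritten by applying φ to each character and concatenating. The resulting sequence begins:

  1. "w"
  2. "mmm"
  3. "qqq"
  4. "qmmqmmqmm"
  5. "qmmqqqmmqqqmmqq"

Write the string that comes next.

Rewriting the 15 symbols of qmmqqqmmqqqmmqq one by one yields qmm q q qmm qmm qmm q q qmm qmm qmm q q qmm qmm; concatenated:

qmmqqqmmqmmqmmqqqmmqmmqmmqqqmmqmm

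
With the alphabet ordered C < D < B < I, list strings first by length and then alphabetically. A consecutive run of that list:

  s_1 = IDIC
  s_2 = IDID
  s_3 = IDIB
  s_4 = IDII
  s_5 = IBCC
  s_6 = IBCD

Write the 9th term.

IBDC

Advancing 3 positions from IBCD through IBCD → IBCB → IBCI reaches term 9.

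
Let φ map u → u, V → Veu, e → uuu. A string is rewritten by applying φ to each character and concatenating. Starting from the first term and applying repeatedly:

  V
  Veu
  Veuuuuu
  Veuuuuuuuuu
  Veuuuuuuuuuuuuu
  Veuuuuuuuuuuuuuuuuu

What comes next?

Rewriting the 19 symbols of Veuuuuuuuuuuuuuuuuu one by one yields Veu uuu u u u u u u u u u u u u u u u u u; concatenated:

Veuuuuuuuuuuuuuuuuuuuuu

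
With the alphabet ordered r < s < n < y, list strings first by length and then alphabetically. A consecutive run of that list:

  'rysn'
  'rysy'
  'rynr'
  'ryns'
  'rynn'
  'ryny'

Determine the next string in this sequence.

The successor of ryny increments the rightmost position that isn't already y and resets every position after it to r.

ryyr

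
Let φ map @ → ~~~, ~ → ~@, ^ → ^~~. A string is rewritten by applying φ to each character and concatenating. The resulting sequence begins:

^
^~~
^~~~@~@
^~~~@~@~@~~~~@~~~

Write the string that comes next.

Rewriting the 17 symbols of ^~~~@~@~@~~~~@~~~ one by one yields ^~~ ~@ ~@ ~@ ~~~ ~@ ~~~ ~@ ~~~ ~@ ~@ ~@ ~@ ~~~ ~@ ~@ ~@; concatenated:

^~~~@~@~@~~~~@~~~~@~~~~@~@~@~@~~~~@~@~@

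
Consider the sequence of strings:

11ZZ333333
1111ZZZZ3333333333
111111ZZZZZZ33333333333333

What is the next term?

11111111ZZZZZZZZ333333333333333333

Reading off run lengths: 1 runs 2, 4, 6; Z runs 2, 4, 6; 3 runs 6, 10, 14 — each is linear in n (n = 1, 2, …).
Setting n = 4 gives 8, 8, 18 characters in each block.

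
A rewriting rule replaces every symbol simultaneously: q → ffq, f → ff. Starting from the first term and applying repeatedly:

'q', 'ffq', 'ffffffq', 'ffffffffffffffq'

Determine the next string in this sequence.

Rewriting the 15 symbols of ffffffffffffffq one by one yields ff ff ff ff ff ff ff ff ff ff ff ff ff ff ffq; concatenated:

ffffffffffffffffffffffffffffffq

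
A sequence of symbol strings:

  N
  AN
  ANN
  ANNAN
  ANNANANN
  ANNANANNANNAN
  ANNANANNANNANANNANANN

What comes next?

ANNANANNANNANANNANANNANNANANNANNAN

Each term (from the third on) is the previous term followed by the one before it: term 3 = AN·N = ANN.
So term 8 is ANNANANNANNANANNANANN·ANNANANNANNAN.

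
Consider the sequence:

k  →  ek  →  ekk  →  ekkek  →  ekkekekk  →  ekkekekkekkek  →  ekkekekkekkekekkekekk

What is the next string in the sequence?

Each term (from the third on) is the previous term followed by the one before it: term 3 = ek·k = ekk.
Continuing: ekkekekkekkekekkekekk · ekkekekkekkek gives term 8.

ekkekekkekkekekkekekkekkekekkekkek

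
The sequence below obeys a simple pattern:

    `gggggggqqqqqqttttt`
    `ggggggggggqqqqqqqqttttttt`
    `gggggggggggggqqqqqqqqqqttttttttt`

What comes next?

Reading off run lengths: g runs 7, 10, 13; q runs 6, 8, 10; t runs 5, 7, 9 — each is linear in n, where the shown terms are n = 2, 3, 4.
For the next term, n = 5, so the run lengths are 16, 12, 11.

ggggggggggggggggqqqqqqqqqqqqttttttttttt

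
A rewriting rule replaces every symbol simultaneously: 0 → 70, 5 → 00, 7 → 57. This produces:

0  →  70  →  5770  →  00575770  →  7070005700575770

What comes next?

57705770707000577070005700575770

φ(7070005700575770) expands symbol-by-symbol to 57 70 57 70 70 70 00 57 70 70 00 57 00 57 57 70; joining the 16 pieces gives the next term.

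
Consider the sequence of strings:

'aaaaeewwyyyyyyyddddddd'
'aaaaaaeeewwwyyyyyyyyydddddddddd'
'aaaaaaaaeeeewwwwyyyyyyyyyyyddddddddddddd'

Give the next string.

aaaaaaaaaaeeeeewwwwwyyyyyyyyyyyyydddddddddddddddd

Each string has the form a^{2n} e^{n} w^{n} y^{2n+3} d^{3n+1}, where the shown terms are n = 2, 3, 4.
For the next term, n = 5, so the run lengths are 10, 5, 5, 13, 16.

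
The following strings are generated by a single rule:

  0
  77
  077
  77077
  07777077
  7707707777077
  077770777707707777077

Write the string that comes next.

This is a Fibonacci-style word recurrence s(k) = s(k−2)·s(k−1): e.g. 0·77 = 077.
The next term joins 7707707777077 and 077770777707707777077.

7707707777077077770777707707777077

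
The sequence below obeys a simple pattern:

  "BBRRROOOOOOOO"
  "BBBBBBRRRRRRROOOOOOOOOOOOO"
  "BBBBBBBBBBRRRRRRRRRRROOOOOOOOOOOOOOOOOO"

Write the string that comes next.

BBBBBBBBBBBBBBRRRRRRRRRRRRRRROOOOOOOOOOOOOOOOOOOOOOO

The n-th term is 4n-2 B's then 4n-1 R's then 5n+3 O's (n = 1, 2, …).
For the next term, n = 4, so the run lengths are 14, 15, 23.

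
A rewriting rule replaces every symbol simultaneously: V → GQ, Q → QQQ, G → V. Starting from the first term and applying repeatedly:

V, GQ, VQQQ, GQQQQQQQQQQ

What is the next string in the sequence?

VQQQQQQQQQQQQQQQQQQQQQQQQQQQQQQ

Rewriting each symbol of GQQQQQQQQQQ: G→V, Q→QQQ, Q→QQQ, Q→QQQ, Q→QQQ, Q→QQQ, Q→QQQ, Q→QQQ, Q→QQQ, Q→QQQ, Q→QQQ, which concatenates to V QQQ QQQ QQQ QQQ QQQ QQQ QQQ QQQ QQQ QQQ.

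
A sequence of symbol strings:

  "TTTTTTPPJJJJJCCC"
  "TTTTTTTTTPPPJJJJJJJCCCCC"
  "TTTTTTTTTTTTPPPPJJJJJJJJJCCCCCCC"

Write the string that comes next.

Reading off run lengths: T runs 6, 9, 12; P runs 2, 3, 4; J runs 5, 7, 9; C runs 3, 5, 7 — each is linear in n, where the shown terms are n = 2, 3, 4.
For the next term, n = 5, so the run lengths are 15, 5, 11, 9.

TTTTTTTTTTTTTTTPPPPPJJJJJJJJJJJCCCCCCCCC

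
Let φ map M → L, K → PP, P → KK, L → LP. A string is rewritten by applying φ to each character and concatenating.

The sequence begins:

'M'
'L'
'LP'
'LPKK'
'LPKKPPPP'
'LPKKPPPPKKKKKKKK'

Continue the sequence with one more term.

LPKKPPPPKKKKKKKKPPPPPPPPPPPPPPPP

Replace each of the 16 characters of LPKKPPPPKKKKKKKK in place — LP KK PP PP KK KK KK KK PP PP PP PP PP PP PP PP — and concatenate.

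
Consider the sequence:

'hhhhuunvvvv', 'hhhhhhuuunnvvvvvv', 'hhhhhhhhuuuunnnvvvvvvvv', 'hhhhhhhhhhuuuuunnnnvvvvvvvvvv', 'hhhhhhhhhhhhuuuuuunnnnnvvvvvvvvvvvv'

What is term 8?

The n-th term is 2n+2 h's then n+1 u's then n n's then 2n+2 v's (n = 1, 2, …).
For term 8, n = 8, so the run lengths are 18, 9, 8, 18.

hhhhhhhhhhhhhhhhhhuuuuuuuuunnnnnnnnvvvvvvvvvvvvvvvvvv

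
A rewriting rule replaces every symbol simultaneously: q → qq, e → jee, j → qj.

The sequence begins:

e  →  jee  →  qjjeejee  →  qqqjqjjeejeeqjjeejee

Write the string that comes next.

qqqqqqqjqqqjqjjeejeeqjjeejeeqqqjqjjeejeeqjjeejee

φ(qqqjqjjeejeeqjjeejee) expands symbol-by-symbol to qq qq qq qj qq qj qj jee jee qj jee jee qq qj qj jee jee qj jee jee; joining the 20 pieces gives the next term.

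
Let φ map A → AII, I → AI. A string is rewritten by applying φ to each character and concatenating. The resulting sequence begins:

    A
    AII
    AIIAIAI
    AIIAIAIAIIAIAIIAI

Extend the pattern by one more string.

Replace each of the 17 characters of AIIAIAIAIIAIAIIAI in place — AII AI AI AII AI AII AI AII AI AI AII AI AII AI AI AII AI — and concatenate.

AIIAIAIAIIAIAIIAIAIIAIAIAIIAIAIIAIAIAIIAI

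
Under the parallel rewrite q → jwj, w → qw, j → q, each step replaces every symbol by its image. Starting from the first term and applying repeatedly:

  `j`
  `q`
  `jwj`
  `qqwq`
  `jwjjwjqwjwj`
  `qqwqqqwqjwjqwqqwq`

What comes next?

jwjjwjqwjwjjwjjwjqwjwjqqwqjwjqwjwjjwjqwjwj

Replace each of the 17 characters of qqwqqqwqjwjqwqqwq in place — jwj jwj qw jwj jwj jwj qw jwj q qw q jwj qw jwj jwj qw jwj — and concatenate.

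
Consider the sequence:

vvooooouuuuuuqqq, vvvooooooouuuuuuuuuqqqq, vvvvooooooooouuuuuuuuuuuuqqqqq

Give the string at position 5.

vvvvvvooooooooooooouuuuuuuuuuuuuuuuuuqqqqqqq

Reading off run lengths: v runs 2, 3, 4; o runs 5, 7, 9; u runs 6, 9, 12; q runs 3, 4, 5 — each is linear in n, where the shown terms are n = 2, 3, 4.
For term 5, n = 6, so the run lengths are 6, 13, 18, 7.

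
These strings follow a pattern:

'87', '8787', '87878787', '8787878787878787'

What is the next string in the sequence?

s(k+1) = s(k)·s(k) — each term doubles the last.
So the next term is two copies of 8787878787878787.

87878787878787878787878787878787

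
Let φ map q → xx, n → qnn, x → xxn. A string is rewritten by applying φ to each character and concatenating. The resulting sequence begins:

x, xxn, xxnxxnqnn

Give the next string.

Apply φ to xxnxxnqnn symbol by symbol: x→xxn, x→xxn, n→qnn, x→xxn, x→xxn, n→qnn, q→xx, n→qnn, n→qnn; joined: xxn xxn qnn xxn xxn qnn xx qnn qnn.

xxnxxnqnnxxnxxnqnnxxqnnqnn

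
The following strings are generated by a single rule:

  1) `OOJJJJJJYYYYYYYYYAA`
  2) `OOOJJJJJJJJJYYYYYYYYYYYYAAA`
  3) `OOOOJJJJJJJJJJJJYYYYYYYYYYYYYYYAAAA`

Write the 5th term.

OOOOOOJJJJJJJJJJJJJJJJJJYYYYYYYYYYYYYYYYYYYYYAAAAAA

Each string has the form O^{n} J^{3n} Y^{3n+3} A^{n}, where the shown terms are n = 2, 3, 4.
For term 5, n = 6, so the run lengths are 6, 18, 21, 6.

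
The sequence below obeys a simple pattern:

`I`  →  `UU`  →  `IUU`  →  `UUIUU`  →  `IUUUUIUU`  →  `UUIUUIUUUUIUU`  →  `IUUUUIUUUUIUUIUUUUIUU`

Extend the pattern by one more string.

From term 3 onward, concatenate the second-to-last term with the last: I·UU = IUU, UU·IUU = UUIUU, …
So term 8 is UUIUUIUUUUIUU·IUUUUIUUUUIUUIUUUUIUU.

UUIUUIUUUUIUUIUUUUIUUUUIUUIUUUUIUU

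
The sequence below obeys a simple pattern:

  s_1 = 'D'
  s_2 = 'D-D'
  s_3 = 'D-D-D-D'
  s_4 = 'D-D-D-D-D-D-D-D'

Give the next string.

Each string is two copies of the previous one joined by '-'.
Doubling D-D-D-D-D-D-D-D with '-' between the halves:

D-D-D-D-D-D-D-D-D-D-D-D-D-D-D-D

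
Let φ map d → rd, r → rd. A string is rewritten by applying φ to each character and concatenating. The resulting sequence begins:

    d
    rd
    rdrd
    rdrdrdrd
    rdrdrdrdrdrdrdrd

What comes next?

rdrdrdrdrdrdrdrdrdrdrdrdrdrdrdrd

Applying the rule to each of the 16 symbols of rdrdrdrdrdrdrdrd gives the pieces rd rd rd rd rd rd rd rd rd rd rd rd rd rd rd rd, which concatenate to the answer.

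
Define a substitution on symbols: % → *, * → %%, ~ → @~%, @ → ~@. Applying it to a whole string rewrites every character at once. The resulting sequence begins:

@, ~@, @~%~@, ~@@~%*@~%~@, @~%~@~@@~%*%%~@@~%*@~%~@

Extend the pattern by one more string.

Applying the rule to each of the 24 symbols of @~%~@~@@~%*%%~@@~%*@~%~@ gives the pieces ~@ @~% * @~% ~@ @~% ~@ ~@ @~% * %% * * @~% ~@ ~@ @~% * %% ~@ @~% * @~% ~@, which concatenate to the answer.

~@@~%*@~%~@@~%~@~@@~%*%%**@~%~@~@@~%*%%~@@~%*@~%~@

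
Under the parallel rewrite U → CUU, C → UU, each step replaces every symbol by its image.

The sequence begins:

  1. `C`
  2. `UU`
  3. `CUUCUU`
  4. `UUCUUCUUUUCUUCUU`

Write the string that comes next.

Applying the rule to each of the 16 symbols of UUCUUCUUUUCUUCUU gives the pieces CUU CUU UU CUU CUU UU CUU CUU CUU CUU UU CUU CUU UU CUU CUU, which concatenate to the answer.

CUUCUUUUCUUCUUUUCUUCUUCUUCUUUUCUUCUUUUCUUCUU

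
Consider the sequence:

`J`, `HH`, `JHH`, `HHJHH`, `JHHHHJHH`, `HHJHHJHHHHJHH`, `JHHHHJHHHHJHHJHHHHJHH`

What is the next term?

HHJHHJHHHHJHHJHHHHJHHHHJHHJHHHHJHH

This is a Fibonacci-style word recurrence s(k) = s(k−2)·s(k−1): e.g. J·HH = JHH.
The next term joins HHJHHJHHHHJHH and JHHHHJHHHHJHHJHHHHJHH.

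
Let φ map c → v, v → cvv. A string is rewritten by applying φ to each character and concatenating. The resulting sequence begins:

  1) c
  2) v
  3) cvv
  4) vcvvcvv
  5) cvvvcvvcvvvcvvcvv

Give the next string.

Replace each of the 17 characters of cvvvcvvcvvvcvvcvv in place — v cvv cvv cvv v cvv cvv v cvv cvv cvv v cvv cvv v cvv cvv — and concatenate.

vcvvcvvcvvvcvvcvvvcvvcvvcvvvcvvcvvvcvvcvv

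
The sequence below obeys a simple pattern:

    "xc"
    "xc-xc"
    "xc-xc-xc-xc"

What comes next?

Each string is two copies of the previous one joined by '-'.
Doubling xc-xc-xc-xc with '-' between the halves:

xc-xc-xc-xc-xc-xc-xc-xc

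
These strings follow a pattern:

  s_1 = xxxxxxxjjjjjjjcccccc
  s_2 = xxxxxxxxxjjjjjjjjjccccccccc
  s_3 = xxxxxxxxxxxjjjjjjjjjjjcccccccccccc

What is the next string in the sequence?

xxxxxxxxxxxxxjjjjjjjjjjjjjccccccccccccccc

The n-th term is 2n+3 x's then 2n+3 j's then 3n c's, where the shown terms are n = 2, 3, 4.
Setting n = 5 gives 13, 13, 15 characters in each block.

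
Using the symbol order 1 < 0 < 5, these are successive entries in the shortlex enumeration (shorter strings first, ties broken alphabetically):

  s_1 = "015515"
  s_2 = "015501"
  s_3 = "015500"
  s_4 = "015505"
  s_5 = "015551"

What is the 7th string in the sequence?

015555

Continuing the enumeration 2 steps past 015551: 015551 → 015550 → (answer).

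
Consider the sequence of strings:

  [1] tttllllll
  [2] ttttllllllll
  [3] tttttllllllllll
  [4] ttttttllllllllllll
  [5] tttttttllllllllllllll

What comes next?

ttttttttllllllllllllllll

The n-th term is n t's then 2n l's, where the shown terms are n = 3, 4, 5, 6, 7.
For the next term, n = 8, so the run lengths are 8, 16.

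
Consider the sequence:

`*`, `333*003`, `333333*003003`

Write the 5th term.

s(k+1) = 333·s(k)·003, so each term gains 333 as a prefix and 003 as a suffix.
From 333333*003003, 2 further steps: 333333*003003 → 333333333*003003003 → (answer).

333333333333*003003003003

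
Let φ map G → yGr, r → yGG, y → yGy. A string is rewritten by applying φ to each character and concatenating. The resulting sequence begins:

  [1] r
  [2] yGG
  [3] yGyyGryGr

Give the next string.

yGyyGryGyyGyyGryGGyGyyGryGG

Rewriting each symbol of yGyyGryGr: y→yGy, G→yGr, y→yGy, y→yGy, G→yGr, r→yGG, y→yGy, G→yGr, r→yGG, which concatenates to yGy yGr yGy yGy yGr yGG yGy yGr yGG.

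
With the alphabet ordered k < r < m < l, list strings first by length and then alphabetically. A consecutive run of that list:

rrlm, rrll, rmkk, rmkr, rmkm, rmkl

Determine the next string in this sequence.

rmrk

Treat rmkl as a base-4 numeral over the given alphabet and add one, carrying through any trailing l's.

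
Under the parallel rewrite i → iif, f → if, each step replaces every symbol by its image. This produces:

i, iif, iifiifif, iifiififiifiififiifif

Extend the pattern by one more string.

iifiififiifiififiififiifiififiifiififiififiifiififiifif

Replace each of the 21 characters of iifiififiifiififiifif in place — iif iif if iif iif if iif if iif iif if iif iif if iif if iif iif if iif if — and concatenate.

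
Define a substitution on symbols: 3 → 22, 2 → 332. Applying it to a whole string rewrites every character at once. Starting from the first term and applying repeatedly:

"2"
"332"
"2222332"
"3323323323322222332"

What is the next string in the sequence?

Replace each of the 19 characters of 3323323323322222332 in place — 22 22 332 22 22 332 22 22 332 22 22 332 332 332 332 332 22 22 332 — and concatenate.

22223322222332222233222223323323323323322222332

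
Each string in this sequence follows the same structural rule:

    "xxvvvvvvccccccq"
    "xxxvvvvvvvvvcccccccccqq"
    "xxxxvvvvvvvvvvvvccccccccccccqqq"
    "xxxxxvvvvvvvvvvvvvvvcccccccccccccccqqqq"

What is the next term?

xxxxxxvvvvvvvvvvvvvvvvvvccccccccccccccccccqqqqq

The n-th term is n x's then 3n v's then 3n c's then n-1 q's, where the shown terms are n = 2, 3, 4, 5.
For the next term, n = 6, so the run lengths are 6, 18, 18, 5.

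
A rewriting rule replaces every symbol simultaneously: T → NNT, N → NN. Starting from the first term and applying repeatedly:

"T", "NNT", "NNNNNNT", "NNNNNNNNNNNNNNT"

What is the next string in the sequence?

Replace each of the 15 characters of NNNNNNNNNNNNNNT in place — NN NN NN NN NN NN NN NN NN NN NN NN NN NN NNT — and concatenate.

NNNNNNNNNNNNNNNNNNNNNNNNNNNNNNT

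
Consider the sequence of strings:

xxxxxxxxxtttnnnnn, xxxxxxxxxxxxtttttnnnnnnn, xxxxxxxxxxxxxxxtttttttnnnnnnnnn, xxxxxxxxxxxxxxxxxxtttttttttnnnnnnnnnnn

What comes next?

xxxxxxxxxxxxxxxxxxxxxtttttttttttnnnnnnnnnnnnn

Each string has the form x^{3n+3} t^{2n-1} n^{2n+1}, where the shown terms are n = 2, 3, 4, 5.
For the next term, n = 6, so the run lengths are 21, 11, 13.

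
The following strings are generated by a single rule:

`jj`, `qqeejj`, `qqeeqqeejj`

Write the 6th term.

qqeeqqeeqqeeqqeeqqeejj

Every step adds qqee at the front: s(k+1) = qqee·s(k).
From qqeeqqeejj, 3 further steps: qqeeqqeejj → qqeeqqeeqqeejj → qqeeqqeeqqeeqqeejj → (answer).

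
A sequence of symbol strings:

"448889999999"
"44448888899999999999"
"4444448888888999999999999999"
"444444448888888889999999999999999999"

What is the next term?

44444444448888888888899999999999999999999999

Reading off run lengths: 4 runs 2, 4, 6, 8; 8 runs 3, 5, 7, 9; 9 runs 7, 11, 15, 19 — each is linear in n (n = 1, 2, …).
For the next term, n = 5, so the run lengths are 10, 11, 23.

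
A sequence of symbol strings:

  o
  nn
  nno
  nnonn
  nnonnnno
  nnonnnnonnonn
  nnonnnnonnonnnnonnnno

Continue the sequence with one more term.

nnonnnnonnonnnnonnnnonnonnnnonnonn

From term 3 onward, concatenate the last term with the second-to-last: nn·o = nno, nno·nn = nnonn, …
So term 8 is nnonnnnonnonnnnonnnno·nnonnnnonnonn.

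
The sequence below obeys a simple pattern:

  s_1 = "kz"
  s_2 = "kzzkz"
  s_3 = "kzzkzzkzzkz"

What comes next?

s(k+1) = s(k)·z·s(k) — each term doubles the last with 'z' between the halves.
Doubling kzzkzzkzzkz with 'z' between the halves:

kzzkzzkzzkzzkzzkzzkzzkz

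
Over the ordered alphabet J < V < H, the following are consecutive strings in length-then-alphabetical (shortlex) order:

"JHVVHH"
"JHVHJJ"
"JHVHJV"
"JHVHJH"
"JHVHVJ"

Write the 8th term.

JHVHHJ

Advancing 3 positions from JHVHVJ through JHVHVJ → JHVHVV → JHVHVH reaches term 8.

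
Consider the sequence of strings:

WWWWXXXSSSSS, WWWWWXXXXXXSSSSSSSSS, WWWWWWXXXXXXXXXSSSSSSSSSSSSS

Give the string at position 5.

Term n consists of n+3 W's, followed by 3n X's, followed by 4n+1 S's (n = 1, 2, …).
For term 5, n = 5, so the run lengths are 8, 15, 21.

WWWWWWWWXXXXXXXXXXXXXXXSSSSSSSSSSSSSSSSSSSSS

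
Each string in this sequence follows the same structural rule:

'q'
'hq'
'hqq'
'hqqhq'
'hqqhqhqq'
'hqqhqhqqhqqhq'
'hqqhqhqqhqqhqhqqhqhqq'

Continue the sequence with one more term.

This is a Fibonacci-style word recurrence s(k) = s(k−1)·s(k−2): e.g. hq·q = hqq.
Continuing: hqqhqhqqhqqhqhqqhqhqq · hqqhqhqqhqqhq gives term 8.

hqqhqhqqhqqhqhqqhqhqqhqqhqhqqhqqhq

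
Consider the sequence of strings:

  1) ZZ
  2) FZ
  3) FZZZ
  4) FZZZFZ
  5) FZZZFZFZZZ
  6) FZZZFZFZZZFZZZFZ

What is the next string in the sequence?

FZZZFZFZZZFZZZFZFZZZFZFZZZ

Each term (from the third on) is the previous term followed by the one before it: term 3 = FZ·ZZ = FZZZ.
Continuing: FZZZFZFZZZFZZZFZ · FZZZFZFZZZ gives term 7.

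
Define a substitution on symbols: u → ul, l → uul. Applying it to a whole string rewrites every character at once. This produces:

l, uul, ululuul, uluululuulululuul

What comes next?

uluulululuululuulululuululuululuulululuul

Applying the rule to each of the 17 symbols of uluululuulululuul gives the pieces ul uul ul ul uul ul uul ul ul uul ul uul ul uul ul ul uul, which concatenate to the answer.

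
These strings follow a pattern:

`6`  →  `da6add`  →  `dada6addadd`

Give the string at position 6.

dadadadada6addaddaddaddadd

Every step adds da to the front and add to the end of the previous string.
From dada6addadd, 3 further steps: dada6addadd → dadada6addaddadd → dadadada6addaddaddadd → (answer).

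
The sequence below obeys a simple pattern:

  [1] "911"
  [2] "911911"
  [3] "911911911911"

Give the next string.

Every step duplicates the string.
One more doubling of 911911911911 gives the answer.

911911911911911911911911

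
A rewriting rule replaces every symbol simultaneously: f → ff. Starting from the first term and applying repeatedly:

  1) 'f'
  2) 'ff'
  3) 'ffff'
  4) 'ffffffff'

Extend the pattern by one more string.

ffffffffffffffff

Expanding ffffffff: f→ff, f→ff, f→ff, f→ff, f→ff, f→ff, f→ff, f→ff. Concatenated: ff ff ff ff ff ff ff ff.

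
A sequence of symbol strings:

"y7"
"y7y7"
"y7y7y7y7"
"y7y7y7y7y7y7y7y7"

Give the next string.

y7y7y7y7y7y7y7y7y7y7y7y7y7y7y7y7

Each string is two copies of the previous one concatenated.
So the next term is two copies of y7y7y7y7y7y7y7y7.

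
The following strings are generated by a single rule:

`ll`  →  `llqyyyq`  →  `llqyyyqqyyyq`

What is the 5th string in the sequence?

Every step adds qyyyq to the end: s(k+1) = s(k)·qyyyq.
From llqyyyqqyyyq, 2 further steps: llqyyyqqyyyq → llqyyyqqyyyqqyyyq → (answer).

llqyyyqqyyyqqyyyqqyyyq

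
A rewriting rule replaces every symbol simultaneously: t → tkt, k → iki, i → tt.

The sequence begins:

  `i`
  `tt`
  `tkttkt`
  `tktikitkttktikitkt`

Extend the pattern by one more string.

Applying the rule to each of the 18 symbols of tktikitkttktikitkt gives the pieces tkt iki tkt tt iki tt tkt iki tkt tkt iki tkt tt iki tt tkt iki tkt, which concatenate to the answer.

tktikitktttikitttktikitkttktikitktttikitttktikitkt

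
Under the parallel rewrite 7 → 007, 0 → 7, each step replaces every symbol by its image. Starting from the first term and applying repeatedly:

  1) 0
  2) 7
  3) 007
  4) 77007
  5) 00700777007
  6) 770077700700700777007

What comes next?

Applying the rule to each of the 21 symbols of 770077700700700777007 gives the pieces 007 007 7 7 007 007 007 7 7 007 7 7 007 7 7 007 007 007 7 7 007, which concatenate to the answer.

0070077700700700777007770077700700700777007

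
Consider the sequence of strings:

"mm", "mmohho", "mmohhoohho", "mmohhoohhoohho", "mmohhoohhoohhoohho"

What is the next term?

mmohhoohhoohhoohhoohho

Every step adds ohho to the end: s(k+1) = s(k)·ohho.
One more step from mmohhoohhoohhoohho gives the answer.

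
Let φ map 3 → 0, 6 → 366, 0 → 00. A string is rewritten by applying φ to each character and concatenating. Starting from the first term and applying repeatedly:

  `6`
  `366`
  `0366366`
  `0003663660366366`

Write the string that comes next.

Rewriting the 16 symbols of 0003663660366366 one by one yields 00 00 00 0 366 366 0 366 366 00 0 366 366 0 366 366; concatenated:

000000036636603663660003663660366366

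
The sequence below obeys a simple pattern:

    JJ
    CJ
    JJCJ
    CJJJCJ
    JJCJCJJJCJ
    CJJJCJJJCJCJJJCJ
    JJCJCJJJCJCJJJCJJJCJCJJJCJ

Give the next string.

Each term (from the third on) is the two preceding terms concatenated in order: term 3 = JJ·CJ = JJCJ.
So term 8 is CJJJCJJJCJCJJJCJ·JJCJCJJJCJCJJJCJJJCJCJJJCJ.

CJJJCJJJCJCJJJCJJJCJCJJJCJCJJJCJJJCJCJJJCJ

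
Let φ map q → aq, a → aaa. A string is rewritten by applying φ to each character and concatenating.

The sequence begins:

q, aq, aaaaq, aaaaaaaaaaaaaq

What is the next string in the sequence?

aaaaaaaaaaaaaaaaaaaaaaaaaaaaaaaaaaaaaaaaq

Applying the rule to each of the 14 symbols of aaaaaaaaaaaaaq gives the pieces aaa aaa aaa aaa aaa aaa aaa aaa aaa aaa aaa aaa aaa aq, which concatenate to the answer.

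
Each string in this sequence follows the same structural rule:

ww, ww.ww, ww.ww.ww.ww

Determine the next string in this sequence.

s(k+1) = s(k)·.·s(k) — each term doubles the last with '.' between the halves.
Doubling ww.ww.ww.ww with '.' between the halves:

ww.ww.ww.ww.ww.ww.ww.ww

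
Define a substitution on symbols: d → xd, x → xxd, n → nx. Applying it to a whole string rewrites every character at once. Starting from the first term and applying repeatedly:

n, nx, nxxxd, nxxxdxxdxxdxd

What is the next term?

φ(nxxxdxxdxxdxd) expands symbol-by-symbol to nx xxd xxd xxd xd xxd xxd xd xxd xxd xd xxd xd; joining the 13 pieces gives the next term.

nxxxdxxdxxdxdxxdxxdxdxxdxxdxdxxdxd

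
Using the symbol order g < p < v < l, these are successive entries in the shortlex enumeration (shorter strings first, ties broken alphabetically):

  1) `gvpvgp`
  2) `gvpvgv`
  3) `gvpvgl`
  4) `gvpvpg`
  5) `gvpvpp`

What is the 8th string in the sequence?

Advancing 3 positions from gvpvpp through gvpvpp → gvpvpv → gvpvpl reaches term 8.

gvpvvg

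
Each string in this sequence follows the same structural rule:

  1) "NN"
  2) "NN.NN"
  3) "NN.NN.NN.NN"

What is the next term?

Every step duplicates the string with '.' between the halves.
Doubling NN.NN.NN.NN with '.' between the halves:

NN.NN.NN.NN.NN.NN.NN.NN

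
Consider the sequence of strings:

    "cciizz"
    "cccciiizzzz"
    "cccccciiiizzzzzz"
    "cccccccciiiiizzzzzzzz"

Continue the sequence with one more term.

cccccccccciiiiiizzzzzzzzzz

Each string has the form c^{2n} i^{n+1} z^{2n} (n = 1, 2, …).
At n = 5 the blocks have lengths 10, 6, 10.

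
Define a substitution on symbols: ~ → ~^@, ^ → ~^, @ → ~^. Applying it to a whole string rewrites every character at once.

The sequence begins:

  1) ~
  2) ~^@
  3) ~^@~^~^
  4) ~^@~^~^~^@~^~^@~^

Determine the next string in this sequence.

φ(~^@~^~^~^@~^~^@~^) expands symbol-by-symbol to ~^@ ~^ ~^ ~^@ ~^ ~^@ ~^ ~^@ ~^ ~^ ~^@ ~^ ~^@ ~^ ~^ ~^@ ~^; joining the 17 pieces gives the next term.

~^@~^~^~^@~^~^@~^~^@~^~^~^@~^~^@~^~^~^@~^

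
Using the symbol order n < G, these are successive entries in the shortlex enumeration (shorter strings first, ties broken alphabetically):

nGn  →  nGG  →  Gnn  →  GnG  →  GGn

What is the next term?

GGG

The successor of GGn increments the rightmost position that isn't already G and resets every position after it to n.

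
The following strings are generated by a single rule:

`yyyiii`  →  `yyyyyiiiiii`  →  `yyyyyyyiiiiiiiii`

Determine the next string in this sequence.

yyyyyyyyyiiiiiiiiiiii

Each string has the form y^{2n+1} i^{3n} (n = 1, 2, …).
For the next term, n = 4, so the run lengths are 9, 12.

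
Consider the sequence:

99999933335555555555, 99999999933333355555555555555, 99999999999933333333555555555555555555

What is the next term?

99999999999999933333333335555555555555555555555

Each string has the form 9^{3n} 3^{2n} 5^{4n+2}, where the shown terms are n = 2, 3, 4.
At n = 5 the blocks have lengths 15, 10, 22.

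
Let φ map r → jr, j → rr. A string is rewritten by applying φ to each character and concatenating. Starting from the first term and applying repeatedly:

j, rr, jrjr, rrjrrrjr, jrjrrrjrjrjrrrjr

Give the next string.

rrjrrrjrjrjrrrjrrrjrrrjrjrjrrrjr

φ(jrjrrrjrjrjrrrjr) expands symbol-by-symbol to rr jr rr jr jr jr rr jr rr jr rr jr jr jr rr jr; joining the 16 pieces gives the next term.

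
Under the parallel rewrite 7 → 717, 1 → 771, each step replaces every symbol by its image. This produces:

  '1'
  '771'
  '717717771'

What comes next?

Apply φ to 717717771 symbol by symbol: 7→717, 1→771, 7→717, 7→717, 1→771, 7→717, 7→717, 7→717, 1→771; joined: 717 771 717 717 771 717 717 717 771.

717771717717771717717717771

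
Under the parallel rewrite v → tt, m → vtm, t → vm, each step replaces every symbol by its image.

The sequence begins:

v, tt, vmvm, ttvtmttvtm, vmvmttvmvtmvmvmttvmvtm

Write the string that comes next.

ttvtmttvtmvmvmttvtmttvmvtmttvtmttvtmvmvmttvtmttvmvtm

Applying the rule to each of the 22 symbols of vmvmttvmvtmvmvmttvmvtm gives the pieces tt vtm tt vtm vm vm tt vtm tt vm vtm tt vtm tt vtm vm vm tt vtm tt vm vtm, which concatenate to the answer.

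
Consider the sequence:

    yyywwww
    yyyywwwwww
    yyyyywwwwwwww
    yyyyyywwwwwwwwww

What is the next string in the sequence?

The n-th term is n+1 y's then 2n w's, where the shown terms are n = 2, 3, 4, 5.
At n = 6 the blocks have lengths 7, 12.

yyyyyyywwwwwwwwwwww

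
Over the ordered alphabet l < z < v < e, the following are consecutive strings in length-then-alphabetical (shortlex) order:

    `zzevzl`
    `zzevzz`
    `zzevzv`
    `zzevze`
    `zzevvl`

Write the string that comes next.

Treat zzevvl as a base-4 numeral over the given alphabet and add one, carrying through any trailing e's.

zzevvz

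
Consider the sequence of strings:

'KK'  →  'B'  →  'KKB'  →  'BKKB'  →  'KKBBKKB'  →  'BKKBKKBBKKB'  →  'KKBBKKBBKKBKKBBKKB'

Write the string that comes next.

From term 3 onward, concatenate the second-to-last term with the last: KK·B = KKB, B·KKB = BKKB, …
The next term joins BKKBKKBBKKB and KKBBKKBBKKBKKBBKKB.

BKKBKKBBKKBKKBBKKBBKKBKKBBKKB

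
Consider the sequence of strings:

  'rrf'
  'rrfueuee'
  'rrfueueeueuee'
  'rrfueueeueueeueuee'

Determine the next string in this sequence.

The strings grow by a fixed suffix ueuee each time.
So the next term is rrfueueeueueeueuee·ueuee.

rrfueueeueueeueueeueuee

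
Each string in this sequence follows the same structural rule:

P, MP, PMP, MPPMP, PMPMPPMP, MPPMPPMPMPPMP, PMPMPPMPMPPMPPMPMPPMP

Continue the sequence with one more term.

From term 3 onward, concatenate the second-to-last term with the last: P·MP = PMP, MP·PMP = MPPMP, …
The next term joins MPPMPPMPMPPMP and PMPMPPMPMPPMPPMPMPPMP.

MPPMPPMPMPPMPPMPMPPMPMPPMPPMPMPPMP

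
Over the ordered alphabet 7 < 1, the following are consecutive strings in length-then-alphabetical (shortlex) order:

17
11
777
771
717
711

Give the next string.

The successor of 711 increments the rightmost position that isn't already 1 and resets every position after it to 7.

177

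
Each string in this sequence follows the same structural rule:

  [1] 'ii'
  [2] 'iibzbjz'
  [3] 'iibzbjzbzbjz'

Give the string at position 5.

Every step adds bzbjz to the end: s(k+1) = s(k)·bzbjz.
From iibzbjzbzbjz, 2 further steps: iibzbjzbzbjz → iibzbjzbzbjzbzbjz → (answer).

iibzbjzbzbjzbzbjzbzbjz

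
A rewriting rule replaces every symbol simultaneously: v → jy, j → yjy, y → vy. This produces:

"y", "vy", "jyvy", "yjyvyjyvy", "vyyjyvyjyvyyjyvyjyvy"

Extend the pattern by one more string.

φ(vyyjyvyjyvyyjyvyjyvy) expands symbol-by-symbol to jy vy vy yjy vy jy vy yjy vy jy vy vy yjy vy jy vy yjy vy jy vy; joining the 20 pieces gives the next term.

jyvyvyyjyvyjyvyyjyvyjyvyvyyjyvyjyvyyjyvyjyvy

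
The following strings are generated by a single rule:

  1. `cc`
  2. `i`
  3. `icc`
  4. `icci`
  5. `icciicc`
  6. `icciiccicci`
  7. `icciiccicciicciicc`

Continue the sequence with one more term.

icciiccicciicciiccicciiccicci

From term 3 onward, concatenate the last term with the second-to-last: i·cc = icc, icc·i = icci, …
So term 8 is icciiccicciicciicc·icciiccicci.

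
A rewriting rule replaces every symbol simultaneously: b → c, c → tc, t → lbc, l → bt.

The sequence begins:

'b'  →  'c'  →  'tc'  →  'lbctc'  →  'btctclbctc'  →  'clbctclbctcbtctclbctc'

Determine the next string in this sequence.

Replace each of the 21 characters of clbctclbctcbtctclbctc in place — tc bt c tc lbc tc bt c tc lbc tc c lbc tc lbc tc bt c tc lbc tc — and concatenate.

tcbtctclbctcbtctclbctcclbctclbctcbtctclbctc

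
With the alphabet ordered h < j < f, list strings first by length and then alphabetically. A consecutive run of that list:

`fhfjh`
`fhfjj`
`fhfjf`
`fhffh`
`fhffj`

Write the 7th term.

Advancing 2 positions from fhffj through fhffj → fhfff reaches term 7.

fjhhh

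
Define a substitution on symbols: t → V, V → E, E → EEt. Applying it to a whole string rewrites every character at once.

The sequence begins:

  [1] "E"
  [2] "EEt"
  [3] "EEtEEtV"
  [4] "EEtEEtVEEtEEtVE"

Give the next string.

EEtEEtVEEtEEtVEEEtEEtVEEtEEtVEEEt

φ(EEtEEtVEEtEEtVE) expands symbol-by-symbol to EEt EEt V EEt EEt V E EEt EEt V EEt EEt V E EEt; joining the 15 pieces gives the next term.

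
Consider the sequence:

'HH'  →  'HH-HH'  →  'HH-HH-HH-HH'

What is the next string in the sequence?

HH-HH-HH-HH-HH-HH-HH-HH

Every step duplicates the string with '-' between the halves.
So the next term is two copies of HH-HH-HH-HH with '-' between the halves.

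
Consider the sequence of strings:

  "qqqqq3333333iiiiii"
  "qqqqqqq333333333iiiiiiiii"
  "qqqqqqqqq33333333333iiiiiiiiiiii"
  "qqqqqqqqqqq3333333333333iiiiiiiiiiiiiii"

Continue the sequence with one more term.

qqqqqqqqqqqqq333333333333333iiiiiiiiiiiiiiiiii

Each string has the form q^{2n+1} 3^{2n+3} i^{3n}, where the shown terms are n = 2, 3, 4, 5.
Setting n = 6 gives 13, 15, 18 characters in each block.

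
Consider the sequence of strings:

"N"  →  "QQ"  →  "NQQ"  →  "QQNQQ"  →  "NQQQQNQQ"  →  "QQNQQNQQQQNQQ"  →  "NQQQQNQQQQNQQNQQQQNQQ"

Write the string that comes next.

Each term (from the third on) is the two preceding terms concatenated in order: term 3 = N·QQ = NQQ.
So term 8 is QQNQQNQQQQNQQ·NQQQQNQQQQNQQNQQQQNQQ.

QQNQQNQQQQNQQNQQQQNQQQQNQQNQQQQNQQ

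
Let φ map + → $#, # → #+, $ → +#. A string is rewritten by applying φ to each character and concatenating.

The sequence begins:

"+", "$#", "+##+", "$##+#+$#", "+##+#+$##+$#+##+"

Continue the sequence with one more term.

$##+#+$##+$#+##+#+$#+##+$##+#+$#

Replace each of the 16 characters of +##+#+$##+$#+##+ in place — $# #+ #+ $# #+ $# +# #+ #+ $# +# #+ $# #+ #+ $# — and concatenate.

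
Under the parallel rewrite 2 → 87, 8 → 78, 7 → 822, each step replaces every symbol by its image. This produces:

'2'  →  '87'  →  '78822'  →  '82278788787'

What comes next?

78878782278822787882278822

Rewriting each symbol of 82278788787: 8→78, 2→87, 2→87, 7→822, 8→78, 7→822, 8→78, 8→78, 7→822, 8→78, 7→822, which concatenates to 78 87 87 822 78 822 78 78 822 78 822.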